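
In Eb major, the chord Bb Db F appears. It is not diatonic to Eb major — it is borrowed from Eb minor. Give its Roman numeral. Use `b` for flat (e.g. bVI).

The root Bb is the diatonic 5th degree of Eb major; the borrowing shows in the chord quality. Diatonically Eb major has Bb (V) on that degree; Bb–Db–F is instead the minor chord native to Eb minor, so it takes the label v.

v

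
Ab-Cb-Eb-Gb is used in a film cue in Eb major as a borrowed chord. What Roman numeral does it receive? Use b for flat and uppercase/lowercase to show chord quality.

Ab is scale degree 4 in Eb major. The diatonic chord on degree 4 would be Ab (IV), but Ab–Cb–Eb–Gb is the minor-seventh chord from Eb minor. As a borrowed chord it is labeled iv7.

iv7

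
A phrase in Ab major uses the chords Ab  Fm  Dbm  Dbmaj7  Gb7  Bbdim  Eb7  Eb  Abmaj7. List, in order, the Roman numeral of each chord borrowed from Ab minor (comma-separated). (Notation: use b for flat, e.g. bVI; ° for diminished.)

Ab major has the diatonic set Ab, Bbm, Cm, Db, Eb, Fm, Gdim. Ab, Fm, Dbmaj7, Eb7, Eb and Abmaj7 all belong to that set. Dbm (Db–Fb–Ab) doesn't fit — on degree 4 Ab major would have Db (IV). Dbm is the degree-4 chord of Ab minor, so it is the borrowed iv. Gb7 (Gb–Bb–Db–Fb) doesn't fit — on degree 7 Ab major would have Gdim (vii°). Gb7 is the degree-7 chord of Ab minor, so it is the borrowed bVII7. Bbdim (Bb–Db–Fb) is not: scale degree 2 in Ab major carries Bbm (ii). In Ab minor the chord on that degree is Bbdim, so here it functions as ii°, borrowed from the parallel minor.

iv, bVII7, ii°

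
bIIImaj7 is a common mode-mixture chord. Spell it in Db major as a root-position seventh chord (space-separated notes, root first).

Fb Ab Cb Eb

The root of bIIImaj7 is the lowered 3rd degree: F becomes Fb. Stacking thirds in Db minor on Fb gives Fb–Ab–Cb–Eb.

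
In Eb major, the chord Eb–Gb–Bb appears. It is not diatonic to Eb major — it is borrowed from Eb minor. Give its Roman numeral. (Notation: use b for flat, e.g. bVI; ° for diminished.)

The root Eb is the diatonic 1st degree of Eb major; the borrowing shows in the chord quality. Diatonically Eb major has Eb (I) on that degree; Eb–Gb–Bb is instead the minor chord native to Eb minor, so it takes the label i.

i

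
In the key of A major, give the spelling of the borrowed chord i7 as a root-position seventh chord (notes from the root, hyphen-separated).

The root, A, is scale degree 1 — the same note in A major and A minor; only the chord quality changes. Stacking thirds in A minor on A gives A–C–E–G.

A-C-E-G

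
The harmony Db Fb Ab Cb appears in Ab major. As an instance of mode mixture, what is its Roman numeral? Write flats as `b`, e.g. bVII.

The root Db is the diatonic 4th degree of Ab major; the borrowing shows in the chord quality. Db–Fb–Ab–Cb is a minor-seventh chord — the form found in Ab minor, not the diatonic IV (Db). Borrowed into Ab major it is written iv7.

iv7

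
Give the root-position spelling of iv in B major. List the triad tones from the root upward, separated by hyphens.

iv is built on scale degree 4, which is E in both B major and its parallel. In B minor the chord on E is E–G–B.

E-G-B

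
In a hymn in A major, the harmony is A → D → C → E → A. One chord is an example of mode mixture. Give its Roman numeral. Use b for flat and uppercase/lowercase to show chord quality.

The diatonic triads in A major are A, Bm, C#m, D, E, F#m, G#dim. A, D and E all belong to that set. But C (C–E–G) is foreign: the diatonic iii on degree 3 is C#m, whereas C comes from A minor. It is labeled bIII.

bIII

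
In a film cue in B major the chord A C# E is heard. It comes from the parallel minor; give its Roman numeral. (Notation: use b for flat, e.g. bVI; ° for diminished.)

bVII

A is the lowered form of scale degree 7 in B major (the diatonic degree 7 is A#). A–C#–E is a major chord — the form found in B minor, not the diatonic vii° (A#dim). Borrowed into B major it is written bVII.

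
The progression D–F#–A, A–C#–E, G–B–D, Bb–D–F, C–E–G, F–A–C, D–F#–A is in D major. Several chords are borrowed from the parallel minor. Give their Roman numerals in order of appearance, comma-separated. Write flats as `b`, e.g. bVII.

bVI, bVII, bIII

D major has the diatonic set D, Em, F#m, G, A, Bm, C#dim. Of the given chords, D–F#–A = D, A–C#–E = A and G–B–D = G are diatonic. But Bb–D–F is foreign: the diatonic vi on degree 6 is Bm, whereas Bb comes from D minor. It is labeled bVI. But C–E–G is foreign: the diatonic vii° on degree 7 is C#dim, whereas C comes from D minor. It is labeled bVII. But F–A–C is foreign: the diatonic iii on degree 3 is F#m, whereas F comes from D minor. It is labeled bIII.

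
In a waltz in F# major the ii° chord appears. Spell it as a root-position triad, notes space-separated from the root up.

The root, G#, is scale degree 2 — the same note in F# major and F# minor; only the chord quality changes. Stacking thirds in F# minor on G# gives G#–B–D.

G# B D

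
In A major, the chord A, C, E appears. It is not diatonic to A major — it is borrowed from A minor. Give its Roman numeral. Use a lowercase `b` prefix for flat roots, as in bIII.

i

A is scale degree 1 in A major. Diatonically A major has A (I) on that degree; A–C–E is instead the minor chord native to A minor, so it takes the label i.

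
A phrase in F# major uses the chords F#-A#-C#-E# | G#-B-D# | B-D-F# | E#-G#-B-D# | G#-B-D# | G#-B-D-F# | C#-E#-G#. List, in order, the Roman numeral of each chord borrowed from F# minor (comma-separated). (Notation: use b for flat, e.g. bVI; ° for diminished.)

In F# major the diatonic chords are F#, G#m, A#m, B, C#, D#m, E#dim. F#–A#–C#–E# = F#maj7, G#–B–D# = G#m, E#–G#–B–D# = E#m7b5 and C#–E#–G# = C# are all diatonic. B–D–F# doesn't fit — on degree 4 F# major would have B (IV). Bm is the degree-4 chord of F# minor, so it is the borrowed iv. But G#–B–D–F# is foreign: the diatonic ii on degree 2 is G#m, whereas G#m7b5 comes from F# minor. It is labeled iiø7.

iv, iiø7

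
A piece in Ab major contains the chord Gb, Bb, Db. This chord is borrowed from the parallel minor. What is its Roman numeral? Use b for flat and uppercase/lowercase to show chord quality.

bVII

In Ab major scale degree 7 is G; Gb is its lowered form, from Ab minor. Gb–Bb–Db is a major chord — the form found in Ab minor, not the diatonic vii° (Gdim). Borrowed into Ab major it is written bVII.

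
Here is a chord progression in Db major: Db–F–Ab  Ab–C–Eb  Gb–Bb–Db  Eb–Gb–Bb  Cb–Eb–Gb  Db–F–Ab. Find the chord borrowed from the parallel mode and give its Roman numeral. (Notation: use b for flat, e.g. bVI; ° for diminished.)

Db major has the diatonic set Db, Ebm, Fm, Gb, Ab, Bbm, Cdim. Db–F–Ab = Db, Ab–C–Eb = Ab, Gb–Bb–Db = Gb and Eb–Gb–Bb = Ebm are all diatonic. But Cb–Eb–Gb is foreign: the diatonic vii° on degree 7 is Cdim, whereas Cb comes from Db minor. It is labeled bVII.

bVII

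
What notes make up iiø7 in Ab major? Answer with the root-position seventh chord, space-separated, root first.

Bb Db Fb Ab

The root, Bb, is scale degree 2 — the same note in Ab major and Ab minor; only the chord quality changes. Building the half-diminished-seventh chord from the parallel minor on Bb: Bb–Db–Fb–Ab.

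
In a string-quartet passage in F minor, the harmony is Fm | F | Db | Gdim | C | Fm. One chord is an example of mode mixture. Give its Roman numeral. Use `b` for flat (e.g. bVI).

The diatonic triads in F minor (with V from harmonic minor) are Fm, Gdim, Ab, Bbm, C, Db, Eb. Fm, Db, Gdim and C are all diatonic. F (F–A–C) is not: scale degree 1 in F minor carries Fm (i). In F major the chord on that degree is F, so here it functions as I, borrowed from the parallel major.

I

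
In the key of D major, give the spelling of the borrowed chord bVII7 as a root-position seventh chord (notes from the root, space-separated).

bVII7 is built on the lowered scale degree 7. In D major degree 7 is C#; lowered it becomes C. Building the dominant-seventh chord from the parallel minor on C: C–E–G–Bb.

C E G Bb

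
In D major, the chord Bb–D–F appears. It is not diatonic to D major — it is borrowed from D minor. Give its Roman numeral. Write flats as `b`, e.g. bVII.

bVI

Bb is the lowered form of scale degree 6 in D major (the diatonic degree 6 is B). The diatonic chord on degree 6 would be Bm (vi), but Bb–D–F is the major chord from D minor. As a borrowed chord it is labeled bVI.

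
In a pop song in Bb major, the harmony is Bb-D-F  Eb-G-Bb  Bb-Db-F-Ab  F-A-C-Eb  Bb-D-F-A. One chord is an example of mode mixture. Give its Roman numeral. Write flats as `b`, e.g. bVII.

i7

In Bb major the diatonic chords are Bb, Cm, Dm, Eb, F, Gm, Adim. Bb–D–F = Bb, Eb–G–Bb = Eb, F–A–C–Eb = F7 and Bb–D–F–A = Bbmaj7 are all diatonic. Bb–Db–F–Ab is not: scale degree 1 in Bb major carries Bb (I). In Bb minor the chord on that degree is Bbm7, so here it functions as i7, borrowed from the parallel minor.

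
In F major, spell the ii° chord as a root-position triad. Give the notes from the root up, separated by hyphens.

ii° is built on scale degree 2, which is G in both F major and its parallel. Building the diminished chord from the parallel minor on G: G–Bb–Db.

G-Bb-Db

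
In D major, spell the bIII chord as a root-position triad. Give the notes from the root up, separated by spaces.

F A C

bIII is built on the lowered scale degree 3. In D major degree 3 is F#; lowered it becomes F. Stacking thirds in D minor on F gives F–A–C.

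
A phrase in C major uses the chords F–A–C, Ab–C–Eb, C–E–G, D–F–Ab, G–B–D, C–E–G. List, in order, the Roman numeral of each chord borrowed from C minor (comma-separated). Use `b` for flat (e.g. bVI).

The diatonic triads in C major are C, Dm, Em, F, G, Am, Bdim. F–A–C = F, C–E–G = C and G–B–D = G all belong to that set. Ab–C–Eb is not: scale degree 6 in C major carries Am (vi). In C minor the chord on that degree is Ab, so here it functions as bVI, borrowed from the parallel minor. D–F–Ab is not: scale degree 2 in C major carries Dm (ii). In C minor the chord on that degree is Ddim, so here it functions as ii°, borrowed from the parallel minor.

bVI, ii°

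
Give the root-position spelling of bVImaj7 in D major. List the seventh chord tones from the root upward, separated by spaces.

Bb D F A

bVImaj7 is built on the lowered scale degree 6. In D major degree 6 is B; lowered it becomes Bb. In D minor the chord on Bb is Bb–D–F–A.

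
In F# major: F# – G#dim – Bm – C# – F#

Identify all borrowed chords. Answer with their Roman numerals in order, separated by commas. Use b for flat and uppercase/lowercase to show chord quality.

The diatonic triads in F# major are F#, G#m, A#m, B, C#, D#m, E#dim. F# and C# both belong to that set. But G#dim (G#–B–D) is foreign: the diatonic ii on degree 2 is G#m, whereas G#dim comes from F# minor. It is labeled ii°. Bm (B–D–F#) is not: scale degree 4 in F# major carries B (IV). In F# minor the chord on that degree is Bm, so here it functions as iv, borrowed from the parallel minor.

ii°, iv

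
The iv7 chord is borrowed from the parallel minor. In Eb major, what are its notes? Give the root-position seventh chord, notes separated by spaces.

iv7 is built on scale degree 4, which is Ab in both Eb major and its parallel. Stacking thirds in Eb minor on Ab gives Ab–Cb–Eb–Gb.

Ab Cb Eb Gb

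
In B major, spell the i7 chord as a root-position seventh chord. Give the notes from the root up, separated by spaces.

i7 is built on scale degree 1, which is B in both B major and its parallel. Building the minor-seventh chord from the parallel minor on B: B–D–F#–A.

B D F# A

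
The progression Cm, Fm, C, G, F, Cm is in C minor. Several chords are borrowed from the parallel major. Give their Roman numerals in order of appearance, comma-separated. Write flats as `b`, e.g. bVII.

The diatonic triads in C minor (with V from harmonic minor) are Cm, Ddim, Eb, Fm, G, Ab, Bb. Of the given chords, Cm, Fm and G are diatonic. C (C–E–G) doesn't fit — on degree 1 C minor would have Cm (i). C is the degree-1 chord of C major, so it is the borrowed I. F (F–A–C) doesn't fit — on degree 4 C minor would have Fm (iv). F is the degree-4 chord of C major, so it is the borrowed IV.

I, IV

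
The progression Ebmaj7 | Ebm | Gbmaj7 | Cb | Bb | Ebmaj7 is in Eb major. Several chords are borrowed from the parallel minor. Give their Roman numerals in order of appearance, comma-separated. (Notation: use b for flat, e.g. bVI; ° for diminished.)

The diatonic triads in Eb major are Eb, Fm, Gm, Ab, Bb, Cm, Ddim. Ebmaj7 and Bb are both diatonic. Ebm (Eb–Gb–Bb) is not: scale degree 1 in Eb major carries Eb (I). In Eb minor the chord on that degree is Ebm, so here it functions as i, borrowed from the parallel minor. Gbmaj7 (Gb–Bb–Db–F) doesn't fit — on degree 3 Eb major would have Gm (iii). Gbmaj7 is the degree-3 chord of Eb minor, so it is the borrowed bIIImaj7. Cb (Cb–Eb–Gb) is not: scale degree 6 in Eb major carries Cm (vi). In Eb minor the chord on that degree is Cb, so here it functions as bVI, borrowed from the parallel minor.

i, bIIImaj7, bVI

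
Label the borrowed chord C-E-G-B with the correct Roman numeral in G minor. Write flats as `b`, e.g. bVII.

IVmaj7

The root C is the diatonic 4th degree of G minor; the borrowing shows in the chord quality. The diatonic chord on degree 4 would be Cm (iv), but C–E–G–B is the major-seventh chord from G major. As a borrowed chord it is labeled IVmaj7.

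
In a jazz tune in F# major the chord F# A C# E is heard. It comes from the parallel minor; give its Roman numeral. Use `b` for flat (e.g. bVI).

F# is scale degree 1 in F# major. Diatonically F# major has F# (I) on that degree; F#–A–C#–E is instead the minor-seventh chord native to F# minor, so it takes the label i7.

i7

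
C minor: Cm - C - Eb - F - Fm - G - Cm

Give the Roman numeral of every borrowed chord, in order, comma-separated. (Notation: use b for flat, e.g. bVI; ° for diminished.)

In C minor (with V from harmonic minor) the diatonic chords are Cm, Ddim, Eb, Fm, G, Ab, Bb. Cm, Eb, Fm and G are all diatonic. C (C–E–G) doesn't fit — on degree 1 C minor would have Cm (i). C is the degree-1 chord of C major, so it is the borrowed I. F (F–A–C) is not: scale degree 4 in C minor carries Fm (iv). In C major the chord on that degree is F, so here it functions as IV, borrowed from the parallel major.

I, IV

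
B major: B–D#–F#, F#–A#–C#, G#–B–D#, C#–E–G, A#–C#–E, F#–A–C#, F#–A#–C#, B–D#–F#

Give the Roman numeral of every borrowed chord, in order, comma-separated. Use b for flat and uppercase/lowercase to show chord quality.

ii°, v

B major has the diatonic set B, C#m, D#m, E, F#, G#m, A#dim. B–D#–F# = B, F#–A#–C# = F#, G#–B–D# = G#m and A#–C#–E = A#dim are all diatonic. But C#–E–G is foreign: the diatonic ii on degree 2 is C#m, whereas C#dim comes from B minor. It is labeled ii°. F#–A–C# doesn't fit — on degree 5 B major would have F# (V). F#m is the degree-5 chord of B minor, so it is the borrowed v.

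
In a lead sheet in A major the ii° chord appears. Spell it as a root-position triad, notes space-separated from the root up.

B D F

ii° is built on scale degree 2, which is B in both A major and its parallel. Building the diminished chord from the parallel minor on B: B–D–F.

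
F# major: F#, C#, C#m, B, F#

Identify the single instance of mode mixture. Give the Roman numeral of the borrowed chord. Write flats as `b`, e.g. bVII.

v

F# major has the diatonic set F#, G#m, A#m, B, C#, D#m, E#dim. F#, C# and B are all diatonic. C#m (C#–E–G#) doesn't fit — on degree 5 F# major would have C# (V). C#m is the degree-5 chord of F# minor, so it is the borrowed v.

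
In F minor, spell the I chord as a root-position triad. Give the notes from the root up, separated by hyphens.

I is built on scale degree 1, which is F in both F minor and its parallel. Stacking thirds in F major on F gives F–A–C.

F-A-C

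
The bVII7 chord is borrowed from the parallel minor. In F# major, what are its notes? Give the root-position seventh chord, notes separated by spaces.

Scale degree 7 in F# major is E#. bVII7 uses the lowered form, E, taken from F# minor. In F# minor the chord on E is E–G#–B–D.

E G# B D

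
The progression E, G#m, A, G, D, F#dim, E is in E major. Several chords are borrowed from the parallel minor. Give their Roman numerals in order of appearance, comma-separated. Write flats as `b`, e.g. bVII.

In E major the diatonic chords are E, F#m, G#m, A, B, C#m, D#dim. E, G#m and A are all diatonic. But G (G–B–D) is foreign: the diatonic iii on degree 3 is G#m, whereas G comes from E minor. It is labeled bIII. But D (D–F#–A) is foreign: the diatonic vii° on degree 7 is D#dim, whereas D comes from E minor. It is labeled bVII. F#dim (F#–A–C) doesn't fit — on degree 2 E major would have F#m (ii). F#dim is the degree-2 chord of E minor, so it is the borrowed ii°.

bIII, bVII, ii°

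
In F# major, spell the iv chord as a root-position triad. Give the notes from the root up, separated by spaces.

The root, B, is scale degree 4 — the same note in F# major and F# minor; only the chord quality changes. Building the minor chord from the parallel minor on B: B–D–F#.

B D F#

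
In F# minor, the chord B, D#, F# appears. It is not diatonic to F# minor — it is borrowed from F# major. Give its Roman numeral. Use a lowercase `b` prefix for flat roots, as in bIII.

B is scale degree 4 in F# minor. B–D#–F# is a major chord — the form found in F# major, not the diatonic iv (Bm). Borrowed into F# minor it is written IV.

IV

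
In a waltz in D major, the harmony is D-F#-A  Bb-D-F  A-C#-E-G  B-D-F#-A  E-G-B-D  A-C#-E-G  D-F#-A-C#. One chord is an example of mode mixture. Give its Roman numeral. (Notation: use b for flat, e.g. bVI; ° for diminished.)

bVI

In D major the diatonic chords are D, Em, F#m, G, A, Bm, C#dim. Of the given chords, D–F#–A = D, A–C#–E–G = A7, B–D–F#–A = Bm7, E–G–B–D = Em7 and D–F#–A–C# = Dmaj7 are diatonic. But Bb–D–F is foreign: the diatonic vi on degree 6 is Bm, whereas Bb comes from D minor. It is labeled bVI.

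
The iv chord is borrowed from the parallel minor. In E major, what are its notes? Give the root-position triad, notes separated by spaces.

The root, A, is scale degree 4 — the same note in E major and E minor; only the chord quality changes. In E minor the chord on A is A–C–E.

A C E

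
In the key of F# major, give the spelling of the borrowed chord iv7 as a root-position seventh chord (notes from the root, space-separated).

The root, B, is scale degree 4 — the same note in F# major and F# minor; only the chord quality changes. Building the minor-seventh chord from the parallel minor on B: B–D–F#–A.

B D F# A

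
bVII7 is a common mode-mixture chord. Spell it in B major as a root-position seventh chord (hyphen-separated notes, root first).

A-C#-E-G

The root of bVII7 is the lowered 7th degree: A# becomes A. Building the dominant-seventh chord from the parallel minor on A: A–C#–E–G.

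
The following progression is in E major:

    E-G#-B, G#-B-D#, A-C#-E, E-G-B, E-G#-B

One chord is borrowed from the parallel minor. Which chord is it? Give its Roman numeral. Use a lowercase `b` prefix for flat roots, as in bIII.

The diatonic triads in E major are E, F#m, G#m, A, B, C#m, D#dim. E–G#–B = E, G#–B–D# = G#m and A–C#–E = A are all diatonic. But E–G–B is foreign: the diatonic I on degree 1 is E, whereas Em comes from E minor. It is labeled i.

i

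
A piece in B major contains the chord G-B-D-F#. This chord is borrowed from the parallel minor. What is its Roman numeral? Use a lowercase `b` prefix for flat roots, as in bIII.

bVImaj7

In B major scale degree 6 is G#; G is its lowered form, from B minor. The diatonic chord on degree 6 would be G#m (vi), but G–B–D–F# is the major-seventh chord from B minor. As a borrowed chord it is labeled bVImaj7.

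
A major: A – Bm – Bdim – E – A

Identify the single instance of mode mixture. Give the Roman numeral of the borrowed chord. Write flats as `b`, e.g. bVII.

A major has the diatonic set A, Bm, C#m, D, E, F#m, G#dim. A, Bm and E are all diatonic. Bdim (B–D–F) is not: scale degree 2 in A major carries Bm (ii). In A minor the chord on that degree is Bdim, so here it functions as ii°, borrowed from the parallel minor.

ii°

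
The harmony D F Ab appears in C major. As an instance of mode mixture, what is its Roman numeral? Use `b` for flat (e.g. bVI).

ii°

The root D is the diatonic 2nd degree of C major; the borrowing shows in the chord quality. Diatonically C major has Dm (ii) on that degree; D–F–Ab is instead the diminished chord native to C minor, so it takes the label ii°.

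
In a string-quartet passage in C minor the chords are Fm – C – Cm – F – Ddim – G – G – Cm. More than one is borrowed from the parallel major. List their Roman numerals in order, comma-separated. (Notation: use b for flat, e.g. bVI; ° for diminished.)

I, IV

The diatonic triads in C minor (with V from harmonic minor) are Cm, Ddim, Eb, Fm, G, Ab, Bb. Of the given chords, Fm, Cm, Ddim and G are diatonic. C (C–E–G) is not: scale degree 1 in C minor carries Cm (i). In C major the chord on that degree is C, so here it functions as I, borrowed from the parallel major. But F (F–A–C) is foreign: the diatonic iv on degree 4 is Fm, whereas F comes from C major. It is labeled IV.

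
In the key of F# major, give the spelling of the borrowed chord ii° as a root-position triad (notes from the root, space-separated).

ii° is built on scale degree 2, which is G# in both F# major and its parallel. In F# minor the chord on G# is G#–B–D.

G# B D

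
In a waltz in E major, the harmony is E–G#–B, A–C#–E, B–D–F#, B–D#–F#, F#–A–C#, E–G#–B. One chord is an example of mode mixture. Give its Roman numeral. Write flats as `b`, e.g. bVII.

The diatonic triads in E major are E, F#m, G#m, A, B, C#m, D#dim. E–G#–B = E, A–C#–E = A, B–D#–F# = B and F#–A–C# = F#m all belong to that set. B–D–F# doesn't fit — on degree 5 E major would have B (V). Bm is the degree-5 chord of E minor, so it is the borrowed v.

v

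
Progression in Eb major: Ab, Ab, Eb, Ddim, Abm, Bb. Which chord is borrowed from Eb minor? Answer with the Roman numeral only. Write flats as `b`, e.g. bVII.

The diatonic triads in Eb major are Eb, Fm, Gm, Ab, Bb, Cm, Ddim. Ab, Eb, Ddim and Bb all belong to that set. But Abm (Ab–Cb–Eb) is foreign: the diatonic IV on degree 4 is Ab, whereas Abm comes from Eb minor. It is labeled iv.

iv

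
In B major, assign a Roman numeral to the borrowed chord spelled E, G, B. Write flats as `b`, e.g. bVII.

The root E is the diatonic 4th degree of B major; the borrowing shows in the chord quality. The diatonic chord on degree 4 would be E (IV), but E–G–B is the minor chord from B minor. As a borrowed chord it is labeled iv.

iv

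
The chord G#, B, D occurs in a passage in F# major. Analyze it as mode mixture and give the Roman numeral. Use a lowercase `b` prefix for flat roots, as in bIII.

The root G# is the diatonic 2nd degree of F# major; the borrowing shows in the chord quality. G#–B–D is a diminished chord — the form found in F# minor, not the diatonic ii (G#m). Borrowed into F# major it is written ii°.

ii°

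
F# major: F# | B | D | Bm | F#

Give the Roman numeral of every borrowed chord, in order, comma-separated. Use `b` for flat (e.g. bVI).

The diatonic triads in F# major are F#, G#m, A#m, B, C#, D#m, E#dim. Of the given chords, F# and B are diatonic. D (D–F#–A) doesn't fit — on degree 6 F# major would have D#m (vi). D is the degree-6 chord of F# minor, so it is the borrowed bVI. But Bm (B–D–F#) is foreign: the diatonic IV on degree 4 is B, whereas Bm comes from F# minor. It is labeled iv.

bVI, iv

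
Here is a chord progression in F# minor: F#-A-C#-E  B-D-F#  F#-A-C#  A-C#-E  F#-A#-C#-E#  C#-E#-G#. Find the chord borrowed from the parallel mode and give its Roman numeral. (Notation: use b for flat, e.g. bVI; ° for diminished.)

In F# minor (with V from harmonic minor) the diatonic chords are F#m, G#dim, A, Bm, C#, D, E. F#–A–C#–E = F#m7, B–D–F# = Bm, F#–A–C# = F#m, A–C#–E = A and C#–E#–G# = C# are all diatonic. But F#–A#–C#–E# is foreign: the diatonic i on degree 1 is F#m, whereas F#maj7 comes from F# major. It is labeled Imaj7.

Imaj7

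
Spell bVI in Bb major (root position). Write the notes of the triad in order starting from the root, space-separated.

Gb Bb Db

bVI is built on the lowered scale degree 6. In Bb major degree 6 is G; lowered it becomes Gb. Stacking thirds in Bb minor on Gb gives Gb–Bb–Db.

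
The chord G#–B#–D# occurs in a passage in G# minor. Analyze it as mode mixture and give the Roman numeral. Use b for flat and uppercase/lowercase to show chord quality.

I

G# is scale degree 1 in G# minor. G#–B#–D# is a major chord — the form found in G# major, not the diatonic i (G#m). Borrowed into G# minor it is written I.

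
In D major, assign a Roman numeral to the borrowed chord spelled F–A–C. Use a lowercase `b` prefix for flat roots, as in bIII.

bIII

In D major scale degree 3 is F#; F is its lowered form, from D minor. The diatonic chord on degree 3 would be F#m (iii), but F–A–C is the major chord from D minor. As a borrowed chord it is labeled bIII.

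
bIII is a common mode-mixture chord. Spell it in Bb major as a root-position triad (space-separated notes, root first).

The root of bIII is the lowered 3rd degree: D becomes Db. Building the major chord from the parallel minor on Db: Db–F–Ab.

Db F Ab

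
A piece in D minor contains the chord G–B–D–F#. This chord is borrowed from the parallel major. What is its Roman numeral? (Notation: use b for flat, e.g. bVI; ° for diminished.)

G is scale degree 4 in D minor. G–B–D–F# is a major-seventh chord — the form found in D major, not the diatonic iv (Gm). Borrowed into D minor it is written IVmaj7.

IVmaj7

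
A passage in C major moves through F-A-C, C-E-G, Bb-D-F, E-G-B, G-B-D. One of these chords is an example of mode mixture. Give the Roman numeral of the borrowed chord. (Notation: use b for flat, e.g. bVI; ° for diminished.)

bVII

C major has the diatonic set C, Dm, Em, F, G, Am, Bdim. F–A–C = F, C–E–G = C, E–G–B = Em and G–B–D = G all belong to that set. Bb–D–F is not: scale degree 7 in C major carries Bdim (vii°). In C minor the chord on that degree is Bb, so here it functions as bVII, borrowed from the parallel minor.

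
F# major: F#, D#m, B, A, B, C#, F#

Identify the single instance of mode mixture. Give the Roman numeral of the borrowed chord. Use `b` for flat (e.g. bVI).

The diatonic triads in F# major are F#, G#m, A#m, B, C#, D#m, E#dim. F#, D#m, B and C# all belong to that set. A (A–C#–E) doesn't fit — on degree 3 F# major would have A#m (iii). A is the degree-3 chord of F# minor, so it is the borrowed bIII.

bIII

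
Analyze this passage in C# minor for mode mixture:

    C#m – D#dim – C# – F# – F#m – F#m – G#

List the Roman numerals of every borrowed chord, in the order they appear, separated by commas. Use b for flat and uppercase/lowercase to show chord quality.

I, IV

The diatonic triads in C# minor (with V from harmonic minor) are C#m, D#dim, E, F#m, G#, A, B. C#m, D#dim, F#m and G# all belong to that set. C# (C#–E#–G#) doesn't fit — on degree 1 C# minor would have C#m (i). C# is the degree-1 chord of C# major, so it is the borrowed I. But F# (F#–A#–C#) is foreign: the diatonic iv on degree 4 is F#m, whereas F# comes from C# major. It is labeled IV.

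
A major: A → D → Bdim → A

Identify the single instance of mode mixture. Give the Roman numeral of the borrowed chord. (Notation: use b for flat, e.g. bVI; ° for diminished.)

In A major the diatonic chords are A, Bm, C#m, D, E, F#m, G#dim. Of the given chords, A and D are diatonic. But Bdim (B–D–F) is foreign: the diatonic ii on degree 2 is Bm, whereas Bdim comes from A minor. It is labeled ii°.

ii°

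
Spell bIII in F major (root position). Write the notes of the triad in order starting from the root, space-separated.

Ab C Eb

Scale degree 3 in F major is A. bIII uses the lowered form, Ab, taken from F minor. Stacking thirds in F minor on Ab gives Ab–C–Eb.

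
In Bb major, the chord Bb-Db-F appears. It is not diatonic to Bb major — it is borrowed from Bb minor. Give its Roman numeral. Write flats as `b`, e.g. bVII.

The root Bb is the diatonic 1st degree of Bb major; the borrowing shows in the chord quality. Diatonically Bb major has Bb (I) on that degree; Bb–Db–F is instead the minor chord native to Bb minor, so it takes the label i.

i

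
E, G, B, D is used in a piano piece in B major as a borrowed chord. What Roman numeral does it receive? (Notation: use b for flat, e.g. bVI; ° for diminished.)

E is scale degree 4 in B major. The diatonic chord on degree 4 would be E (IV), but E–G–B–D is the minor-seventh chord from B minor. As a borrowed chord it is labeled iv7.

iv7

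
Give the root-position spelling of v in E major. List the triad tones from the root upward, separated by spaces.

B D F#

v is built on scale degree 5, which is B in both E major and its parallel. Building the minor chord from the parallel minor on B: B–D–F#.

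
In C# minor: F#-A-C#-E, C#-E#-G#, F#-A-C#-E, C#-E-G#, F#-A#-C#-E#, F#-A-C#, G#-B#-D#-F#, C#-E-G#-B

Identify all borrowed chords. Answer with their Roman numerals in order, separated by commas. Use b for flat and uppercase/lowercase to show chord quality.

I, IVmaj7

The diatonic triads in C# minor (with V from harmonic minor) are C#m, D#dim, E, F#m, G#, A, B. F#–A–C#–E = F#m7, C#–E–G# = C#m, F#–A–C# = F#m, G#–B#–D#–F# = G#7 and C#–E–G#–B = C#m7 are all diatonic. C#–E#–G# doesn't fit — on degree 1 C# minor would have C#m (i). C# is the degree-1 chord of C# major, so it is the borrowed I. F#–A#–C#–E# doesn't fit — on degree 4 C# minor would have F#m (iv). F#maj7 is the degree-4 chord of C# major, so it is the borrowed IVmaj7.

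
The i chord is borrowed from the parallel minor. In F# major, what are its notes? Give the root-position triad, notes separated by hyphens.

i is built on scale degree 1, which is F# in both F# major and its parallel. Building the minor chord from the parallel minor on F#: F#–A–C#.

F#-A-C#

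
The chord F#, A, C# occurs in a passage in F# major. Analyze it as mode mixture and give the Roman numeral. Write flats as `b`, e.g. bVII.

The root F# is the diatonic 1st degree of F# major; the borrowing shows in the chord quality. The diatonic chord on degree 1 would be F# (I), but F#–A–C# is the minor chord from F# minor. As a borrowed chord it is labeled i.

i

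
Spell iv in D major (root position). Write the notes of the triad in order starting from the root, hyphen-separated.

iv is built on scale degree 4, which is G in both D major and its parallel. Building the minor chord from the parallel minor on G: G–Bb–D.

G-Bb-D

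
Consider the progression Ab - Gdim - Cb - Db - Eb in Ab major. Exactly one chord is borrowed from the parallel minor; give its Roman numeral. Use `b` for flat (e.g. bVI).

bIII

The diatonic triads in Ab major are Ab, Bbm, Cm, Db, Eb, Fm, Gdim. Ab, Gdim, Db and Eb are all diatonic. Cb (Cb–Eb–Gb) doesn't fit — on degree 3 Ab major would have Cm (iii). Cb is the degree-3 chord of Ab minor, so it is the borrowed bIII.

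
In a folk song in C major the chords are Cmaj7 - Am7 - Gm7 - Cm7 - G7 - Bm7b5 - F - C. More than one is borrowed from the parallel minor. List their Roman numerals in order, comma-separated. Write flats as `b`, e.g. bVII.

In C major the diatonic chords are C, Dm, Em, F, G, Am, Bdim. Cmaj7, Am7, G7, Bm7b5, F and C are all diatonic. Gm7 (G–Bb–D–F) is not: scale degree 5 in C major carries G (V). In C minor the chord on that degree is Gm7, so here it functions as v7, borrowed from the parallel minor. Cm7 (C–Eb–G–Bb) doesn't fit — on degree 1 C major would have C (I). Cm7 is the degree-1 chord of C minor, so it is the borrowed i7.

v7, i7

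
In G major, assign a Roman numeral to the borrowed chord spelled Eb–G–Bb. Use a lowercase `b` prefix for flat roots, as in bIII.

The root Eb is the lowered 6th scale degree — diatonically G major has E there. Eb–G–Bb is a major chord — the form found in G minor, not the diatonic vi (Em). Borrowed into G major it is written bVI.

bVI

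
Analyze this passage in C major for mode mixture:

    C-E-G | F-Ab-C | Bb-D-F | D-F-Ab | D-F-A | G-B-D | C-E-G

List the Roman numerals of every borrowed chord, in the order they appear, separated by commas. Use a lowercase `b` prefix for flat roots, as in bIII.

In C major the diatonic chords are C, Dm, Em, F, G, Am, Bdim. Of the given chords, C–E–G = C, D–F–A = Dm and G–B–D = G are diatonic. F–Ab–C doesn't fit — on degree 4 C major would have F (IV). Fm is the degree-4 chord of C minor, so it is the borrowed iv. Bb–D–F doesn't fit — on degree 7 C major would have Bdim (vii°). Bb is the degree-7 chord of C minor, so it is the borrowed bVII. D–F–Ab doesn't fit — on degree 2 C major would have Dm (ii). Ddim is the degree-2 chord of C minor, so it is the borrowed ii°.

iv, bVII, ii°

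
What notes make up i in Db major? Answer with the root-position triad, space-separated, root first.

Db Fb Ab

The root, Db, is scale degree 1 — the same note in Db major and Db minor; only the chord quality changes. Building the minor chord from the parallel minor on Db: Db–Fb–Ab.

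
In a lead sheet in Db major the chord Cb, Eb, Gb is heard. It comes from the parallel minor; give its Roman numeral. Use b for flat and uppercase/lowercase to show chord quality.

bVII

Cb is the lowered form of scale degree 7 in Db major (the diatonic degree 7 is C). Diatonically Db major has Cdim (vii°) on that degree; Cb–Eb–Gb is instead the major chord native to Db minor, so it takes the label bVII.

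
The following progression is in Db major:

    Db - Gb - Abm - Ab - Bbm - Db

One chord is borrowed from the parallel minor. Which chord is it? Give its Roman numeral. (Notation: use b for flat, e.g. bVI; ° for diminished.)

The diatonic triads in Db major are Db, Ebm, Fm, Gb, Ab, Bbm, Cdim. Db, Gb, Ab and Bbm all belong to that set. But Abm (Ab–Cb–Eb) is foreign: the diatonic V on degree 5 is Ab, whereas Abm comes from Db minor. It is labeled v.

v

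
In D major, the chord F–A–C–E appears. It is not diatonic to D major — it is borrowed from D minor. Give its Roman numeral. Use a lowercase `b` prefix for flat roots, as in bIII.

In D major scale degree 3 is F#; F is its lowered form, from D minor. Diatonically D major has F#m (iii) on that degree; F–A–C–E is instead the major-seventh chord native to D minor, so it takes the label bIIImaj7.

bIIImaj7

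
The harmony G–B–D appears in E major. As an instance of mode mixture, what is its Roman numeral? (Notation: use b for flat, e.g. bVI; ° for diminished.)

In E major scale degree 3 is G#; G is its lowered form, from E minor. G–B–D is a major chord — the form found in E minor, not the diatonic iii (G#m). Borrowed into E major it is written bIII.

bIII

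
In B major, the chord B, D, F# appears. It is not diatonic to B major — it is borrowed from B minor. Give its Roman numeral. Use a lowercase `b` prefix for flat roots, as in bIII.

The root B is the diatonic 1st degree of B major; the borrowing shows in the chord quality. Diatonically B major has B (I) on that degree; B–D–F# is instead the minor chord native to B minor, so it takes the label i.

i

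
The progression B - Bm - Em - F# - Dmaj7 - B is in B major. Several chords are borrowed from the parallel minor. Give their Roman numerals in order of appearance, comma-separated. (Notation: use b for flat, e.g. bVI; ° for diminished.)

In B major the diatonic chords are B, C#m, D#m, E, F#, G#m, A#dim. B and F# are both diatonic. Bm (B–D–F#) doesn't fit — on degree 1 B major would have B (I). Bm is the degree-1 chord of B minor, so it is the borrowed i. Em (E–G–B) is not: scale degree 4 in B major carries E (IV). In B minor the chord on that degree is Em, so here it functions as iv, borrowed from the parallel minor. Dmaj7 (D–F#–A–C#) is not: scale degree 3 in B major carries D#m (iii). In B minor the chord on that degree is Dmaj7, so here it functions as bIIImaj7, borrowed from the parallel minor.

i, iv, bIIImaj7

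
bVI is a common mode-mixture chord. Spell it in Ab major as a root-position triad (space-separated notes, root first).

Fb Ab Cb

bVI is built on the lowered scale degree 6. In Ab major degree 6 is F; lowered it becomes Fb. Building the major chord from the parallel minor on Fb: Fb–Ab–Cb.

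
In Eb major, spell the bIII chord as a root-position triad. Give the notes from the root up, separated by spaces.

Scale degree 3 in Eb major is G. bIII uses the lowered form, Gb, taken from Eb minor. Building the major chord from the parallel minor on Gb: Gb–Bb–Db.

Gb Bb Db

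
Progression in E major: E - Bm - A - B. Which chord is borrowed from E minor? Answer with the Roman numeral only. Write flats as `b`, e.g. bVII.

In E major the diatonic chords are E, F#m, G#m, A, B, C#m, D#dim. E, A and B all belong to that set. Bm (B–D–F#) doesn't fit — on degree 5 E major would have B (V). Bm is the degree-5 chord of E minor, so it is the borrowed v.

v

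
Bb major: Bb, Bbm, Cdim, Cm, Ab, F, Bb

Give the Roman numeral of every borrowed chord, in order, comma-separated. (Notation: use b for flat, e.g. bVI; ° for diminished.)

i, ii°, bVII

The diatonic triads in Bb major are Bb, Cm, Dm, Eb, F, Gm, Adim. Of the given chords, Bb, Cm and F are diatonic. Bbm (Bb–Db–F) is not: scale degree 1 in Bb major carries Bb (I). In Bb minor the chord on that degree is Bbm, so here it functions as i, borrowed from the parallel minor. Cdim (C–Eb–Gb) is not: scale degree 2 in Bb major carries Cm (ii). In Bb minor the chord on that degree is Cdim, so here it functions as ii°, borrowed from the parallel minor. But Ab (Ab–C–Eb) is foreign: the diatonic vii° on degree 7 is Adim, whereas Ab comes from Bb minor. It is labeled bVII.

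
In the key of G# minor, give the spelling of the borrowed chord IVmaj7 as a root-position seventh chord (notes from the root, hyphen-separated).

C#-E#-G#-B#

The root, C#, is scale degree 4 — the same note in G# minor and G# major; only the chord quality changes. In G# major the chord on C# is C#–E#–G#–B#.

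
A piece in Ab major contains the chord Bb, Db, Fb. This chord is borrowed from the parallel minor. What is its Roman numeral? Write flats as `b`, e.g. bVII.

Bb is scale degree 2 in Ab major. Diatonically Ab major has Bbm (ii) on that degree; Bb–Db–Fb is instead the diminished chord native to Ab minor, so it takes the label ii°.

ii°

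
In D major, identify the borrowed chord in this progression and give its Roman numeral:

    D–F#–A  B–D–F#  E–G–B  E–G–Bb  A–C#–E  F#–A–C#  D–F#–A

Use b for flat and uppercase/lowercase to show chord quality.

In D major the diatonic chords are D, Em, F#m, G, A, Bm, C#dim. D–F#–A = D, B–D–F# = Bm, E–G–B = Em, A–C#–E = A and F#–A–C# = F#m are all diatonic. But E–G–Bb is foreign: the diatonic ii on degree 2 is Em, whereas Edim comes from D minor. It is labeled ii°.

ii°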